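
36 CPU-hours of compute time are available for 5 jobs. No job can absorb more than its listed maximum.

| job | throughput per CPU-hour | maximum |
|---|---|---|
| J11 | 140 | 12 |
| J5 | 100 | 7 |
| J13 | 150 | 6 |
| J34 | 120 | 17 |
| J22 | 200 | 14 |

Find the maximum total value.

5860

Rank by throughput per CPU-hour: J22 200 > J13 150 > J11 140 > J34 120 > J5 100.
Give J22 14 to hit its cap of 14 → 22 left.
J13: +6 to 6 (cap) → 16 left.
J11: +12 to 12 (cap) → 4 left.
J34: +4 (room for 17) → 4. Pool exhausted.
Total = 140×12 + 150×6 + 120×4 + 200×14 = 5860.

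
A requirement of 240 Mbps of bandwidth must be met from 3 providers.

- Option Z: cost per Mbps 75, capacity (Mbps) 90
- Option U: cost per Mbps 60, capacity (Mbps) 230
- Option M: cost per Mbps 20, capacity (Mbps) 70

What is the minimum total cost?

Use providers in increasing cost order.
Option M (20): use full 70 — 170 Mbps to go.
Take 170 from Option U at 60 to finish.
Option Z: unused.
Cost = 70×20 + 170×60 = 11600.

11600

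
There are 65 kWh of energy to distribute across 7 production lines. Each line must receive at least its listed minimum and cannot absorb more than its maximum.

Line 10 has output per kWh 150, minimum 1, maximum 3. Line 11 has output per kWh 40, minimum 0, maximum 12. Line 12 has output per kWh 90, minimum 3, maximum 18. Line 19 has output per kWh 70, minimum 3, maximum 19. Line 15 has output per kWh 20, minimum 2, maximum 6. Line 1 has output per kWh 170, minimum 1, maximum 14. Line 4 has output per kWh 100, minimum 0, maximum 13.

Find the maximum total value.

6840

Meeting every minimum uses 1+0+3+3+2+1+0 = 10 kWh, leaving 55.
Order the production lines by output per kWh: Line 1 170 > Line 10 150 > Line 4 100 > Line 12 90 > Line 19 70 > Line 11 40 > Line 15 20.
Line 1: +13 to 14 (cap) → 42 left.
Line 10 takes 2 more to reach its cap of 3 → 40 left.
Give Line 4 13 more to hit its cap of 13 → 27 left.
Line 12: +15 to 18 (cap) → 12 left.
Line 19: +12 (room for 16) → 15. Pool exhausted.
Total = 150×3 + 90×18 + 70×15 + 20×2 + 170×14 + 100×13 = 6840.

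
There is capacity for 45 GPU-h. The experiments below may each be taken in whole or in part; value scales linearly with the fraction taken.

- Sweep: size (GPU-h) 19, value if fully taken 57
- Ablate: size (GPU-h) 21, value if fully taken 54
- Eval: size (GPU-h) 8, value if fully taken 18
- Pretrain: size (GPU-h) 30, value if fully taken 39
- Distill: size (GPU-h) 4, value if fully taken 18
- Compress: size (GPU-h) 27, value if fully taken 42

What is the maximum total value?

131.25

Best value per unit of size first: Distill 18/4≈4.5, Sweep 57/19≈3, Ablate 54/21≈2.57, Eval 18/8≈2.25, Compress 42/27≈1.56, Pretrain 39/30≈1.3.
All 4 GPU-h of Distill fit (value 18) — 41 remain.
Sweep: take in full, 19 GPU-h for value 57 — 22 left.
Take all of Ablate (21 GPU-h, value 54) — 1 GPU-h left.
1 GPU-h left: a 1/8 share of Eval gives 18×1/8 = 2.25.
Total value = 131.25.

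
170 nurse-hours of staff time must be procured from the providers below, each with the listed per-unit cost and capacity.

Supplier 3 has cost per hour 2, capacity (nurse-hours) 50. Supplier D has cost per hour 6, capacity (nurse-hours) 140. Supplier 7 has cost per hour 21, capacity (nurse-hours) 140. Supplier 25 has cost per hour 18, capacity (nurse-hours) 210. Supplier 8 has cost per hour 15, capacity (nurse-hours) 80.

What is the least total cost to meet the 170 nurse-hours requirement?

820

Use providers in increasing cost order.
Supplier 3 at 2: take all 50 nurse-hours — 120 still needed.
Take 120 from Supplier D at 6 to finish.
Supplier 8, Supplier 25, Supplier 7: unused.
Cost = 50×2 + 120×6 = 820.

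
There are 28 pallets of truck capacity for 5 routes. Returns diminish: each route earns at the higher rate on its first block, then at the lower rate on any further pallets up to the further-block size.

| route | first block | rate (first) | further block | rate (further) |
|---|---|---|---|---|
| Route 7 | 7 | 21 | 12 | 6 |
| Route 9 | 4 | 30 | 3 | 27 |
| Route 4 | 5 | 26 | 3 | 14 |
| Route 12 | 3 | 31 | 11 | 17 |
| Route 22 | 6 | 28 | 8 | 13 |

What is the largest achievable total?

739

Rank every tier by rate: Route 12/tier1 31 > Route 9/tier1 30 > Route 22/tier1 28 > Route 9/tier2 27 > Route 4/tier1 26 > Route 7/tier1 21 > Route 12/tier2 17 > Route 4/tier2 14 > Route 22/tier2 13 > Route 7/tier2 6.
Route 12 tier1 at 31: fill all 3 → 25 left.
Route 9 tier1 at 30: fill all 4 → 21 left.
Route 22/tier1 (28): +6 → 15 left.
Route 9 tier2 at 27: fill all 3 → 12 left.
Route 4 tier1 at 26: fill all 5 → 7 left.
Route 7/tier1 (21): +7 → 0 left.
Total = 31×3 + 30×4 + 28×6 + 27×3 + 26×5 + 21×7 = 739.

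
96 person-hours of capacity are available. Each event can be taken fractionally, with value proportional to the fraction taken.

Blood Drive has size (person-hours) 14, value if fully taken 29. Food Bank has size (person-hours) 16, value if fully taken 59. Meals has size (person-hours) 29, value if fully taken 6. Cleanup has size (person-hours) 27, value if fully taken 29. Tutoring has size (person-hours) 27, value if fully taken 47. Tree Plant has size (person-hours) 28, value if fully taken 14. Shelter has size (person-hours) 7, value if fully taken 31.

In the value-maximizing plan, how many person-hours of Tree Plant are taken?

5

Rank by value-to-size ratio: Shelter 31/7≈4.43, Food Bank 59/16≈3.69, Blood Drive 29/14≈2.07, Tutoring 47/27≈1.74, Cleanup 29/27≈1.07, Tree Plant 14/28≈0.5, Meals 6/29≈0.207.
All 7 person-hours of Shelter fit (value 31) — 89 remain.
Take all of Food Bank (16 person-hours, value 59) — 73 person-hours left.
Blood Drive: take in full, 14 person-hours for value 29 — 59 left.
Tutoring: take in full, 27 person-hours for value 47 — 32 left.
All 27 person-hours of Cleanup fit (value 29) — 5 remain.
5 person-hours left: a 5/28 share of Tree Plant gives 14×5/28 = 2.5.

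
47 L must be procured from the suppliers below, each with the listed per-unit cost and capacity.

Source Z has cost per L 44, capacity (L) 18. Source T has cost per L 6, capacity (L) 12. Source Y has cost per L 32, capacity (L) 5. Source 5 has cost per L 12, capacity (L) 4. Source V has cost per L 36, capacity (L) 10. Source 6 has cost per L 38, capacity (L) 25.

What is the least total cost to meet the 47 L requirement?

Cheapest first:
Take 12 from Source T at 6 ; need 35 more.
Source 5 at 12: take all 4 L ; 31 still needed.
Take 5 from Source Y at 32 ; need 26 more.
Source V at 36: take all 10 L ; 16 still needed.
Source 6 (38): take the remaining 16 ; done.
Source Z: unused.
Cost = 12×6 + 4×12 + 5×32 + 10×36 + 16×38 = 1248.

1248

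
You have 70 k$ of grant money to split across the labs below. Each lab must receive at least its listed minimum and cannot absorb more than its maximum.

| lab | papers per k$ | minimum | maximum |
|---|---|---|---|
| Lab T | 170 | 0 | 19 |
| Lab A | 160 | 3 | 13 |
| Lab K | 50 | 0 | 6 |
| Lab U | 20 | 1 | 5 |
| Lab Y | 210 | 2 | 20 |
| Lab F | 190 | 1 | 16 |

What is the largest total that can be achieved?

12620

Meeting every minimum uses 0+3+0+1+2+1 = 7 k$, leaving 63.
Rank by papers per k$: Lab Y 210 > Lab F 190 > Lab T 170 > Lab A 160 > Lab K 50 > Lab U 20.
Give Lab Y 18 more to hit its cap of 20 ; 45 left.
Lab F takes 15 more to reach its cap of 16 ; 30 left.
Give Lab T 19 more to hit its cap of 19 ; 11 left.
Lab A takes 10 more to reach its cap of 13 ; 1 left.
Lab K: +1 (room for 6) → 1. Pool exhausted.
Total = 170×19 + 160×13 + 50×1 + 20×1 + 210×20 + 190×16 = 12620.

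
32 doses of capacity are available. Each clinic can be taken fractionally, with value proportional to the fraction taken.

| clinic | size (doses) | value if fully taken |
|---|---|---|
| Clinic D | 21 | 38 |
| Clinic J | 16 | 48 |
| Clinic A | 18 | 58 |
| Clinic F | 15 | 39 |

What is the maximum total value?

Best value per unit of size first: Clinic A 58/18≈3.22, Clinic J 48/16≈3, Clinic F 39/15≈2.6, Clinic D 38/21≈1.81.
Clinic A: take in full, 18 doses for value 58 ; 14 left.
Only 14 doses remain; take 14/16 of Clinic J for value 48×14/16 = 42.
Total value = 100.

100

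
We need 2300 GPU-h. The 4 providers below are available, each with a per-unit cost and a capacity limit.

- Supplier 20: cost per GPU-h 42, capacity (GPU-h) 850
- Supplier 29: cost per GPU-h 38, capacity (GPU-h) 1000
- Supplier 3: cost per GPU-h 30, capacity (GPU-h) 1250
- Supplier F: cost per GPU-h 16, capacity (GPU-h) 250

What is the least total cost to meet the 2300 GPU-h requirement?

Fill from the cheapest provider first.
Supplier F (16): use full 250 — 2050 GPU-h to go.
Take 1250 from Supplier 3 at 30 — need 800 more.
Supplier 29 (38): take the remaining 800 — done.
Supplier 20: unused.
Cost = 250×16 + 1250×30 + 800×38 = 71900.

71900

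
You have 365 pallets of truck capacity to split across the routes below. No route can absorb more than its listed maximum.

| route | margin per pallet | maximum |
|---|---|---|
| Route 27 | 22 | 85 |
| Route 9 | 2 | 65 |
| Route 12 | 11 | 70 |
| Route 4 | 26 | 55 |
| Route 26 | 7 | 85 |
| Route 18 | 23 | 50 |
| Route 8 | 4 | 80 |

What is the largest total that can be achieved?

5895

Highest margin per pallet first: Route 4 26 > Route 18 23 > Route 27 22 > Route 12 11 > Route 26 7 > Route 8 4 > Route 9 2.
Route 4: +55 to 55 (cap) → 310 left.
Route 18 takes 50 to reach its cap of 50 → 260 left.
Route 27 takes 85 to reach its cap of 85 → 175 left.
Route 12: +70 to 70 (cap) → 105 left.
Route 26: +85 to 85 (cap) → 20 left.
Route 8: +20 (room for 80) → 20. Pool exhausted.
Total = 22×85 + 11×70 + 26×55 + 7×85 + 23×50 + 4×20 = 5895.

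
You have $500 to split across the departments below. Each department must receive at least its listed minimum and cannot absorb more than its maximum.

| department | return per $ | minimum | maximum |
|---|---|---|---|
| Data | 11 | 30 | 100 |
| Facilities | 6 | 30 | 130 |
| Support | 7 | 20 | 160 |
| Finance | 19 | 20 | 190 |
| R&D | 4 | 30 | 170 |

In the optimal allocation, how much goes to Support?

Meeting every minimum uses 30+30+20+20+30 = 130 $, leaving 370.
Highest return per $ first: Finance 19 > Data 11 > Support 7 > Facilities 6 > R&D 4.
Finance takes 170 more to reach its cap of 190 ; 200 left.
Give Data 70 more to hit its cap of 100 ; 130 left.
Support has room for 140 more but only 130 remain, so it gets 150.

150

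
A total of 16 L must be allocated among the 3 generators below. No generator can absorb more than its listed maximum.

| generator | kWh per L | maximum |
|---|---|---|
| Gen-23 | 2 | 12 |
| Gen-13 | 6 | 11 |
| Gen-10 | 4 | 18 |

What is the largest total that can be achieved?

86

Rank by kWh per L: Gen-13 6 > Gen-10 4 > Gen-23 2.
Gen-13 takes 11 to reach its cap of 11 → 5 left.
Only 5 left; Gen-10 takes them to reach 5.
Total = 6×11 + 4×5 = 86.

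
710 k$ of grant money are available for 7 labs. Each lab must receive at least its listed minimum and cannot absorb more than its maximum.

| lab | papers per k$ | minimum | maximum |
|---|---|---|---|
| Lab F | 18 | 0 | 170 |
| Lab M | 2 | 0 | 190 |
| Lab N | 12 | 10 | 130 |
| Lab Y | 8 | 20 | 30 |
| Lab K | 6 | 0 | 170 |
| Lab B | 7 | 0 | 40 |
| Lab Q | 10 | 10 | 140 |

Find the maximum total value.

Meeting every minimum uses 0+0+10+20+0+0+10 = 40 k$, leaving 670.
Highest papers per k$ first: Lab F 18 > Lab N 12 > Lab Q 10 > Lab Y 8 > Lab B 7 > Lab K 6 > Lab M 2.
Lab F takes 170 more to reach its cap of 170 ; 500 left.
Give Lab N 120 more to hit its cap of 130 ; 380 left.
Lab Q: +130 to 140 (cap) ; 250 left.
Give Lab Y 10 more to hit its cap of 30 ; 240 left.
Lab B: +40 to 40 (cap) ; 200 left.
Give Lab K 170 more to hit its cap of 170 ; 30 left.
Only 30 left; Lab M takes them to reach 30.
Total = 18×170 + 2×30 + 12×130 + 8×30 + 6×170 + 7×40 + 10×140 = 7620.

7620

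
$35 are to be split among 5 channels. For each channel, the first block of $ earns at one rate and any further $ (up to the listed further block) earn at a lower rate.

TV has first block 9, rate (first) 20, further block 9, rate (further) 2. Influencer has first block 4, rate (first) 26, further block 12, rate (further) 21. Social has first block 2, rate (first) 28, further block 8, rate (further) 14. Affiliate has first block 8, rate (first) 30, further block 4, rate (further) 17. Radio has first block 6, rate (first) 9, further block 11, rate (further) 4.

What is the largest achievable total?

Treat each block as its own option and order by rate: Affiliate/first 30 > Social/first 28 > Influencer/first 26 > Influencer/second 21 > TV/first 20 > Affiliate/second 17 > Social/second 14 > Radio/first 9 > Radio/second 4 > TV/second 2.
Affiliate first at 30: fill all 8 ; 27 left.
Social first at 28: fill all 2 ; 25 left.
Fill Influencer first block (4 at 26) ; 21 left.
Influencer/second (21): +12 ; 9 left.
TV/first (20): +9 ; 0 left.
Total = 30×8 + 28×2 + 26×4 + 21×12 + 20×9 = 832.

832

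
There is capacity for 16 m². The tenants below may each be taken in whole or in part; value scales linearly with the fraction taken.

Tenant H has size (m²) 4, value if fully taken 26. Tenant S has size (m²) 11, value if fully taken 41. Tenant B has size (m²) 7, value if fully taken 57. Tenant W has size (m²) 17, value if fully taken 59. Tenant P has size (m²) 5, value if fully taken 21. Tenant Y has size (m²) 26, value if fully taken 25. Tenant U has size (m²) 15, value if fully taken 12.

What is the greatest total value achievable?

Rank by value-to-size ratio: Tenant B 57/7≈8.14, Tenant H 26/4≈6.5, Tenant P 21/5≈4.2, Tenant S 41/11≈3.73, Tenant W 59/17≈3.47, Tenant Y 25/26≈0.962, Tenant U 12/15≈0.8.
Take all of Tenant B (7 m², value 57) ; 9 m² left.
All 4 m² of Tenant H fit (value 26) ; 5 remain.
All 5 m² of Tenant P fit (value 21) ; 0 remain.
Total value = 104.

104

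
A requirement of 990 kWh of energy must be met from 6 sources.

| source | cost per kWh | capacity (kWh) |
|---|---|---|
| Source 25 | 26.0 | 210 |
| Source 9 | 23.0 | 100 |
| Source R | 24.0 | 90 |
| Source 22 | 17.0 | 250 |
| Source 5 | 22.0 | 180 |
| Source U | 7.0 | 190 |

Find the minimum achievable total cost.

18680

Cheapest first:
Source U (7.0): use full 190 — 800 kWh to go.
Take 250 from Source 22 at 17.0 — need 550 more.
Source 5 at 22.0: take all 180 kWh — 370 still needed.
Take 100 from Source 9 at 23.0 — need 270 more.
Take 90 from Source R at 24.0 — need 180 more.
Source 25 (26.0): take the remaining 180 — done.
Cost = 190×7.0 + 250×17.0 + 180×22.0 + 100×23.0 + 90×24.0 + 180×26.0 = 18680.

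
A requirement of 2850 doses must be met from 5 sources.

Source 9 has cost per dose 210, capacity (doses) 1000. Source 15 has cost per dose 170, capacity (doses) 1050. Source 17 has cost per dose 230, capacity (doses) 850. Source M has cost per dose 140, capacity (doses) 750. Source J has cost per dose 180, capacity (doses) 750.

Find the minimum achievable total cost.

Use sources in increasing cost order.
Take 750 from Source M at 140 ; need 2100 more.
Source 15 (170): use full 1050 ; 1050 doses to go.
Source J (180): use full 750 ; 300 doses to go.
Take 300 from Source 9 at 210 to finish.
Source 17: unused.
Cost = 750×140 + 1050×170 + 750×180 + 300×210 = 481500.

481500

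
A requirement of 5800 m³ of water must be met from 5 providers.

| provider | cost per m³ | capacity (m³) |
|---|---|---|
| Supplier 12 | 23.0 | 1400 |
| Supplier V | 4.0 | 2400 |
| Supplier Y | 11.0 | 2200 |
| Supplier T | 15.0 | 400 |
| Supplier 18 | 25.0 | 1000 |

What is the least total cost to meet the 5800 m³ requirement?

Cheapest first:
Supplier V at 4.0: take all 2400 m³ ; 3400 still needed.
Supplier Y at 11.0: take all 2200 m³ ; 1200 still needed.
Take 400 from Supplier T at 15.0 ; need 800 more.
Supplier 12 (23.0): take the remaining 800 ; done.
Supplier 18: unused.
Cost = 2400×4.0 + 2200×11.0 + 400×15.0 + 800×23.0 = 58200.

58200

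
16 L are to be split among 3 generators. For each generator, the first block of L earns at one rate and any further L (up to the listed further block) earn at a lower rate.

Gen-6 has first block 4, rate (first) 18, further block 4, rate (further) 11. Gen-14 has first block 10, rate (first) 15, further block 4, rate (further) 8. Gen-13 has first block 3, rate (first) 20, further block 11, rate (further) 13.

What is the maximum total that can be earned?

Rank every tier by rate: Gen-13/tier1 20 > Gen-6/tier1 18 > Gen-14/tier1 15 > Gen-13/tier2 13 > Gen-6/tier2 11 > Gen-14/tier2 8.
Fill Gen-13 tier1 block (3 at 20) — 13 left.
Gen-6/tier1 (18): +4 — 9 left.
Gen-14 tier1 at 15: only 9 left, fill 9.
Total = 20×3 + 18×4 + 15×9 = 267.

267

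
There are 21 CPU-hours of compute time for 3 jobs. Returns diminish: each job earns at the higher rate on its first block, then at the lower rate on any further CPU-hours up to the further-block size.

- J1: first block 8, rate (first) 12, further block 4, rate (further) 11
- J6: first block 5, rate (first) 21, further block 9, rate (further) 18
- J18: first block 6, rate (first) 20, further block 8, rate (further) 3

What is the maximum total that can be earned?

399

Treat each block as its own option and order by rate: J6/tier1 21 > J18/tier1 20 > J6/tier2 18 > J1/tier1 12 > J1/tier2 11 > J18/tier2 3.
J6 tier1 at 21: fill all 5 ; 16 left.
J18 tier1 at 20: fill all 6 ; 10 left.
J6/tier2 (18): +9 ; 1 left.
1 remain; put them into J1 tier1 at 12.
Total = 21×5 + 20×6 + 18×9 + 12×1 = 399.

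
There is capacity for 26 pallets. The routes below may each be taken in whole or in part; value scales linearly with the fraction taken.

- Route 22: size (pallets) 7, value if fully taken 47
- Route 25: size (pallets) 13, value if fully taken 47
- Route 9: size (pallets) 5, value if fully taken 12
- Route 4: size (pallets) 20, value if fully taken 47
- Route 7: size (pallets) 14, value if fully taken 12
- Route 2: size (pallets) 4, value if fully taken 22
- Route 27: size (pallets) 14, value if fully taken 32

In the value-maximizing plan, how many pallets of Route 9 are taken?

Sort by value density: Route 22 47/7≈6.71, Route 2 22/4≈5.5, Route 25 47/13≈3.62, Route 9 12/5≈2.4, Route 4 47/20≈2.35, Route 27 32/14≈2.29, Route 7 12/14≈0.857.
Take all of Route 22 (7 pallets, value 47) → 19 pallets left.
Take all of Route 2 (4 pallets, value 22) → 15 pallets left.
All 13 pallets of Route 25 fit (value 47) → 2 remain.
2 pallets left: a 2/5 share of Route 9 gives 12×2/5 = 4.8.

2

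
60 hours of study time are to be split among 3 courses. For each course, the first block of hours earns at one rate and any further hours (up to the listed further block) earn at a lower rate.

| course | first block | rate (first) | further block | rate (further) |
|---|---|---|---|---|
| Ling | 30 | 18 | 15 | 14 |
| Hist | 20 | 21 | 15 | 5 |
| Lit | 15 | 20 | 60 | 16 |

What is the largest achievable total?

Treat each block as its own option and order by rate: Hist/first 21 > Lit/first 20 > Ling/first 18 > Lit/second 16 > Ling/second 14 > Hist/second 5.
Fill Hist first block (20 at 21) → 40 left.
Fill Lit first block (15 at 20) → 25 left.
Ling first at 18: only 25 left, fill 25.
Total = 21×20 + 20×15 + 18×25 = 1170.

1170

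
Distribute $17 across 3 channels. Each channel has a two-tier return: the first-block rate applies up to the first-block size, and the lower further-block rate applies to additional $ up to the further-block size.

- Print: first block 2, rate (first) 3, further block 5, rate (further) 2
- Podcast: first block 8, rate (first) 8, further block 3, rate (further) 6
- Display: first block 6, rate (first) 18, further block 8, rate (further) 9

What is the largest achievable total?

Order all 6 blocks by rate: Display/tier1 18 > Display/tier2 9 > Podcast/tier1 8 > Podcast/tier2 6 > Print/tier1 3 > Print/tier2 2.
Fill Display tier1 block (6 at 18) → 11 left.
Display/tier2 (9): +8 → 3 left.
Podcast/tier1: +3 of 8 at 8; pool empty.
Total = 18×6 + 9×8 + 8×3 = 204.

204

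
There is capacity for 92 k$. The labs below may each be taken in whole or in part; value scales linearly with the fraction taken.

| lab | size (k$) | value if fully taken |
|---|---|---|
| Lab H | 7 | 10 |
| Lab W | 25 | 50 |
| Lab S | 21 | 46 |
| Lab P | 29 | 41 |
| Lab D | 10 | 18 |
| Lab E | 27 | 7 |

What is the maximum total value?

165

Best value per unit of size first: Lab S 46/21≈2.19, Lab W 50/25≈2, Lab D 18/10≈1.8, Lab H 10/7≈1.43, Lab P 41/29≈1.41, Lab E 7/27≈0.259.
Take all of Lab S (21 k$, value 46) → 71 k$ left.
Lab W: take in full, 25 k$ for value 50 → 46 left.
Take all of Lab D (10 k$, value 18) → 36 k$ left.
Lab H: take in full, 7 k$ for value 10 → 29 left.
All 29 k$ of Lab P fit (value 41) → 0 remain.
Total value = 165.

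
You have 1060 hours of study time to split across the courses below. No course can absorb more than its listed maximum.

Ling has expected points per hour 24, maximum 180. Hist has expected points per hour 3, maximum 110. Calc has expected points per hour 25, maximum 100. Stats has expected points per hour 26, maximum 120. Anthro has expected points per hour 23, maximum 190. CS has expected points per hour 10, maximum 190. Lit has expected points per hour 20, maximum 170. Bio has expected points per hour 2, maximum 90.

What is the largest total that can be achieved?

Rank by expected points per hour: Stats 26 > Calc 25 > Ling 24 > Anthro 23 > Lit 20 > CS 10 > Hist 3 > Bio 2.
Give Stats 120 to hit its cap of 120 → 940 left.
Calc: +100 to 100 (cap) → 840 left.
Give Ling 180 to hit its cap of 180 → 660 left.
Anthro takes 190 to reach its cap of 190 → 470 left.
Lit: +170 to 170 (cap) → 300 left.
CS takes 190 to reach its cap of 190 → 110 left.
Give Hist 110 to hit its cap of 110 → 0 left.
Total = 24×180 + 3×110 + 25×100 + 26×120 + 23×190 + 10×190 + 20×170 = 19940.

19940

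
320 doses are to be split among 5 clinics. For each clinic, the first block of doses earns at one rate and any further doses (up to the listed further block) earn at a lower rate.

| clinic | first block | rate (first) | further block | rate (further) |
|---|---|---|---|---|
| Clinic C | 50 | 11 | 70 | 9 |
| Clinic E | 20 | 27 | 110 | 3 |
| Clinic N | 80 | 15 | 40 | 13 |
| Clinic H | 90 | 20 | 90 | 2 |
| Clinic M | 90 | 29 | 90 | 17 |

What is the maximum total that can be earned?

Treat each block as its own option and order by rate: Clinic M/T1 29 > Clinic E/T1 27 > Clinic H/T1 20 > Clinic M/T2 17 > Clinic N/T1 15 > Clinic N/T2 13 > Clinic C/T1 11 > Clinic C/T2 9 > Clinic E/T2 3 > Clinic H/T2 2.
Clinic M/T1 (29): +90 ; 230 left.
Clinic E T1 at 27: fill all 20 ; 210 left.
Clinic H T1 at 20: fill all 90 ; 120 left.
Fill Clinic M T2 block (90 at 17) ; 30 left.
Clinic N T1 at 15: only 30 left, fill 30.
Total = 29×90 + 27×20 + 20×90 + 17×90 + 15×30 = 6930.

6930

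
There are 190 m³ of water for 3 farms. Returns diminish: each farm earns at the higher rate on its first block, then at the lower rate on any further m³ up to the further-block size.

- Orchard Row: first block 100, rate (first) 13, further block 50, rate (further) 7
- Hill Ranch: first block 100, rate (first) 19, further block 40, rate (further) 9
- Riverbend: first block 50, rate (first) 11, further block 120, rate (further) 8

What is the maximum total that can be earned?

Order all 6 blocks by rate: Hill Ranch/tier1 19 > Orchard Row/tier1 13 > Riverbend/tier1 11 > Hill Ranch/tier2 9 > Riverbend/tier2 8 > Orchard Row/tier2 7.
Hill Ranch/tier1 (19): +100 ; 90 left.
Orchard Row/tier1: +90 of 100 at 13; pool empty.
Total = 19×100 + 13×90 = 3070.

3070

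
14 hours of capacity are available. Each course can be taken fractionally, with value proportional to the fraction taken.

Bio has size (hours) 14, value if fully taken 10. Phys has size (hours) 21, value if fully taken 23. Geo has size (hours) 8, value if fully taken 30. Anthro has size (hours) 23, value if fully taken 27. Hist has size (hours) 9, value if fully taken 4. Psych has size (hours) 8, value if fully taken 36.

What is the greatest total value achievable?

Best value per unit of size first: Psych 36/8≈4.5, Geo 30/8≈3.75, Anthro 27/23≈1.17, Phys 23/21≈1.1, Bio 10/14≈0.714, Hist 4/9≈0.444.
All 8 hours of Psych fit (value 36) ; 6 remain.
Fill the last 6 hours with part of Geo: 6/8 of it earns 22.5.
Total value = 58.5.

58.5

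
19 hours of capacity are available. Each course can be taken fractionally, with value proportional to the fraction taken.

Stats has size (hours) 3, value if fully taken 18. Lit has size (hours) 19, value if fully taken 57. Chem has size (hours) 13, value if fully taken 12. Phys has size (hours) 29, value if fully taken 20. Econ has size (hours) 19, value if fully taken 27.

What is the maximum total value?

Sort by value density: Stats 18/3≈6, Lit 57/19≈3, Econ 27/19≈1.42, Chem 12/13≈0.923, Phys 20/29≈0.69.
All 3 hours of Stats fit (value 18) — 16 remain.
Only 16 hours remain; take 16/19 of Lit for value 57×16/19 = 48.
Total value = 66.

66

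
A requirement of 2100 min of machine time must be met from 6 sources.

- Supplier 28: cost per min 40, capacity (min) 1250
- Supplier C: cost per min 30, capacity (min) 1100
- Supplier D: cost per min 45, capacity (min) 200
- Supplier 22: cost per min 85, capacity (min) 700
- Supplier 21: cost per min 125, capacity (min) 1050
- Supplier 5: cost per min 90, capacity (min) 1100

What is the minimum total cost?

73000

Fill from the cheapest source first.
Supplier C (30): use full 1100 ; 1000 min to go.
Take 1000 from Supplier 28 at 40 to finish.
Supplier D, Supplier 22, Supplier 5, Supplier 21: unused.
Cost = 1100×30 + 1000×40 = 73000.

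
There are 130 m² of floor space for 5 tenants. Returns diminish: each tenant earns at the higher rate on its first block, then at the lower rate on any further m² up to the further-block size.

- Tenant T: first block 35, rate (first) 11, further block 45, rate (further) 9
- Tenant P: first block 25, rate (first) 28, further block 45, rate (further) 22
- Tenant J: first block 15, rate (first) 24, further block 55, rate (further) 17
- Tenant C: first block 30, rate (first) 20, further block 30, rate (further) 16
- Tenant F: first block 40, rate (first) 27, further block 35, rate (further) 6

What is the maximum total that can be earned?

Order all 10 blocks by rate: Tenant P/first 28 > Tenant F/first 27 > Tenant J/first 24 > Tenant P/second 22 > Tenant C/first 20 > Tenant J/second 17 > Tenant C/second 16 > Tenant T/first 11 > Tenant T/second 9 > Tenant F/second 6.
Tenant P first at 28: fill all 25 ; 105 left.
Tenant F first at 27: fill all 40 ; 65 left.
Fill Tenant J first block (15 at 24) ; 50 left.
Fill Tenant P second block (45 at 22) ; 5 left.
5 remain; put them into Tenant C first at 20.
Total = 28×25 + 27×40 + 24×15 + 22×45 + 20×5 = 3230.

3230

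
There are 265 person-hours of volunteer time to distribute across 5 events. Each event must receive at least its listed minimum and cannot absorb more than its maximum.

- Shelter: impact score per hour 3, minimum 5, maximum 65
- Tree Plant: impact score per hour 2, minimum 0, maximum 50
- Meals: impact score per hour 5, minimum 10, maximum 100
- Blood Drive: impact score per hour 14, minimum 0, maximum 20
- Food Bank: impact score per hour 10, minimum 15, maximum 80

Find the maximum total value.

1775

Meeting every minimum uses 5+0+10+0+15 = 30 person-hours, leaving 235.
Rank by impact score per hour: Blood Drive 14 > Food Bank 10 > Meals 5 > Shelter 3 > Tree Plant 2.
Give Blood Drive 20 more to hit its cap of 20 → 215 left.
Food Bank: +65 to 80 (cap) → 150 left.
Meals takes 90 more to reach its cap of 100 → 60 left.
Give Shelter 60 more to hit its cap of 65 → 0 left.
Total = 3×65 + 5×100 + 14×20 + 10×80 = 1775.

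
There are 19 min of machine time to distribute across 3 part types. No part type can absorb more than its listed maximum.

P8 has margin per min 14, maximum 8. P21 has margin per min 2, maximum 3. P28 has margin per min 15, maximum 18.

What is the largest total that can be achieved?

Order the part types by margin per min: P28 15 > P8 14 > P21 2.
P28: +18 to 18 (cap) — 1 left.
P8: +1 (room for 8) → 1. Pool exhausted.
Total = 14×1 + 15×18 = 284.

284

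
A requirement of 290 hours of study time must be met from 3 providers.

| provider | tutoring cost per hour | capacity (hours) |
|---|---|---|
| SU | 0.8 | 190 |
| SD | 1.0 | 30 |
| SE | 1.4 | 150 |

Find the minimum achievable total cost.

280

Fill from the cheapest provider first.
SU (0.8): use full 190 → 100 hours to go.
SD at 1.0: take all 30 hours → 70 still needed.
SE (1.4): take the remaining 70 → done.
Cost = 190×0.8 + 30×1.0 + 70×1.4 = 280.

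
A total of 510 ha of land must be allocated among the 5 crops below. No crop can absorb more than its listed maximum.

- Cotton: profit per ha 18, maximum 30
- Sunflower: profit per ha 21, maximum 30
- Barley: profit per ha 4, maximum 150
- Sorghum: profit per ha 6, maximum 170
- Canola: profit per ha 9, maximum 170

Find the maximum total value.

Highest profit per ha first: Sunflower 21 > Cotton 18 > Canola 9 > Sorghum 6 > Barley 4.
Sunflower takes 30 to reach its cap of 30 ; 480 left.
Cotton takes 30 to reach its cap of 30 ; 450 left.
Give Canola 170 to hit its cap of 170 ; 280 left.
Sorghum: +170 to 170 (cap) ; 110 left.
Barley has room for 150 but only 110 remain, so it gets 110.
Total = 18×30 + 21×30 + 4×110 + 6×170 + 9×170 = 4160.

4160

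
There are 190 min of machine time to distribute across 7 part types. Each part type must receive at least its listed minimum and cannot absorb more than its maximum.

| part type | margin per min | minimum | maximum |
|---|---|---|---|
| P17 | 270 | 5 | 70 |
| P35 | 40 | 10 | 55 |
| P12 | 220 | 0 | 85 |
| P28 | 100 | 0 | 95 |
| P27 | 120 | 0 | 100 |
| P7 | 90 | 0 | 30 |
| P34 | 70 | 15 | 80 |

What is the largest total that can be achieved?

Meeting every minimum uses 5+10+0+0+0+0+15 = 30 min, leaving 160.
Order the part types by margin per min: P17 270 > P12 220 > P27 120 > P28 100 > P7 90 > P34 70 > P35 40.
P17 takes 65 more to reach its cap of 70 — 95 left.
Give P12 85 more to hit its cap of 85 — 10 left.
P27: +10 (room for 100) → 10. Pool exhausted.
Total = 270×70 + 40×10 + 220×85 + 120×10 + 70×15 = 40250.

40250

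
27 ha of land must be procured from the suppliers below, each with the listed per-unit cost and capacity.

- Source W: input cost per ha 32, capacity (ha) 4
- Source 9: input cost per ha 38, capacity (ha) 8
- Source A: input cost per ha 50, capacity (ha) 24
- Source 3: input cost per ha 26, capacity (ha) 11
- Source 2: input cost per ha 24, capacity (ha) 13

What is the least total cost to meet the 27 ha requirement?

Use suppliers in increasing cost order.
Take 13 from Source 2 at 24 ; need 14 more.
Take 11 from Source 3 at 26 ; need 3 more.
Source W at 32: take 3 of its 4 ; requirement met.
Source 9, Source A: unused.
Cost = 13×24 + 11×26 + 3×32 = 694.

694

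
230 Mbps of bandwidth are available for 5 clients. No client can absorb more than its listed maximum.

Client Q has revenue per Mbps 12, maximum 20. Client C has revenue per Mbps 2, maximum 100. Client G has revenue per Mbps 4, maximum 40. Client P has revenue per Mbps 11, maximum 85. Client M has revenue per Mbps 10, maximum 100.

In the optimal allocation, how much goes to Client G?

Order the clients by revenue per Mbps: Client Q 12 > Client P 11 > Client M 10 > Client G 4 > Client C 2.
Client Q takes 20 to reach its cap of 20 ; 210 left.
Give Client P 85 to hit its cap of 85 ; 125 left.
Client M takes 100 to reach its cap of 100 ; 25 left.
Only 25 left; Client G takes them to reach 25.

25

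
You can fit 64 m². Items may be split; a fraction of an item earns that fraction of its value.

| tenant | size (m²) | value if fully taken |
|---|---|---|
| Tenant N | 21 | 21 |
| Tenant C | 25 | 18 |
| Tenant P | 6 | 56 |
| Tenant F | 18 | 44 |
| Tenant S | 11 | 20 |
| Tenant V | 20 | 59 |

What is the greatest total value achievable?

Best value per unit of size first: Tenant P 56/6≈9.33, Tenant V 59/20≈2.95, Tenant F 44/18≈2.44, Tenant S 20/11≈1.82, Tenant N 21/21≈1, Tenant C 18/25≈0.72.
All 6 m² of Tenant P fit (value 56) ; 58 remain.
Tenant V: take in full, 20 m² for value 59 ; 38 left.
All 18 m² of Tenant F fit (value 44) ; 20 remain.
All 11 m² of Tenant S fit (value 20) ; 9 remain.
9 m² left: a 9/21 share of Tenant N gives 21×9/21 = 9.
Total value = 188.

188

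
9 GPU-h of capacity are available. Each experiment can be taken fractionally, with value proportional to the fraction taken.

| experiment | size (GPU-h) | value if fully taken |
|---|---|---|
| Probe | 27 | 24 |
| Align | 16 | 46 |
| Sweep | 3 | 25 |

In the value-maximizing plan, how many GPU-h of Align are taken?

Rank by value-to-size ratio: Sweep 25/3≈8.33, Align 46/16≈2.88, Probe 24/27≈0.889.
Take all of Sweep (3 GPU-h, value 25) → 6 GPU-h left.
6 GPU-h left: a 6/16 share of Align gives 46×6/16 = 17.25.

6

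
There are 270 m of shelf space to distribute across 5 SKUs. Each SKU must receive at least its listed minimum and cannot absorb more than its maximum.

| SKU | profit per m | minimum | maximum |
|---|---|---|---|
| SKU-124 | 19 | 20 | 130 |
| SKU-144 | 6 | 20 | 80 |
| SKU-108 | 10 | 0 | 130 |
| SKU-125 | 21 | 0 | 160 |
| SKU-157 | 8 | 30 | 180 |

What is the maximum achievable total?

4860

Meeting every minimum uses 20+20+0+0+30 = 70 m, leaving 200.
Rank by profit per m: SKU-125 21 > SKU-124 19 > SKU-108 10 > SKU-157 8 > SKU-144 6.
SKU-125 takes 160 more to reach its cap of 160 ; 40 left.
Only 40 left; SKU-124 takes them to reach 60.
Total = 19×60 + 6×20 + 21×160 + 8×30 = 4860.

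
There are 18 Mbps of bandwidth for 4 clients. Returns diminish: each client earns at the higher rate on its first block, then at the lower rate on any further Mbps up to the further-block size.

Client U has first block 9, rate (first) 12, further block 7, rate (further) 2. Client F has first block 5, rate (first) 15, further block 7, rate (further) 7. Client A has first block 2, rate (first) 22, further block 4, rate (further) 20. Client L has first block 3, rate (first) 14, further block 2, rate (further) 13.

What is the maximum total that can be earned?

Rank every tier by rate: Client A/tier1 22 > Client A/tier2 20 > Client F/tier1 15 > Client L/tier1 14 > Client L/tier2 13 > Client U/tier1 12 > Client F/tier2 7 > Client U/tier2 2.
Fill Client A tier1 block (2 at 22) ; 16 left.
Client A/tier2 (20): +4 ; 12 left.
Fill Client F tier1 block (5 at 15) ; 7 left.
Fill Client L tier1 block (3 at 14) ; 4 left.
Client L tier2 at 13: fill all 2 ; 2 left.
2 remain; put them into Client U tier1 at 12.
Total = 22×2 + 20×4 + 15×5 + 14×3 + 13×2 + 12×2 = 291.

291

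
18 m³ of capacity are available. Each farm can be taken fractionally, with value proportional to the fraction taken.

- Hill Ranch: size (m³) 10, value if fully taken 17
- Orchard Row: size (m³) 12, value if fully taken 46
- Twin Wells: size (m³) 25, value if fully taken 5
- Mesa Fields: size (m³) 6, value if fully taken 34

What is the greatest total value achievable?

80

Sort by value density: Mesa Fields 34/6≈5.67, Orchard Row 46/12≈3.83, Hill Ranch 17/10≈1.7, Twin Wells 5/25≈0.2.
Take all of Mesa Fields (6 m³, value 34) → 12 m³ left.
All 12 m³ of Orchard Row fit (value 46) → 0 remain.
Total value = 80.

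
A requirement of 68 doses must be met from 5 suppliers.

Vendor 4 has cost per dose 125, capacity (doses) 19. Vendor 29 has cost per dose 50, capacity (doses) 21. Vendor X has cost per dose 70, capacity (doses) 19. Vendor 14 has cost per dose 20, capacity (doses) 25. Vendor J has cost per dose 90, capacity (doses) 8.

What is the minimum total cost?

Use suppliers in increasing cost order.
Vendor 14 (20): use full 25 — 43 doses to go.
Take 21 from Vendor 29 at 50 — need 22 more.
Take 19 from Vendor X at 70 — need 3 more.
Vendor J at 90: take 3 of its 8 — requirement met.
Vendor 4: unused.
Cost = 25×20 + 21×50 + 19×70 + 3×90 = 3150.

3150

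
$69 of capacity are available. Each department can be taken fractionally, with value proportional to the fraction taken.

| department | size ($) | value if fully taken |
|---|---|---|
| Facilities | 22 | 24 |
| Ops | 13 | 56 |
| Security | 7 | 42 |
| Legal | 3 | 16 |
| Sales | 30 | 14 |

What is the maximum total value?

149.2

Rank by value-to-size ratio: Security 42/7≈6, Legal 16/3≈5.33, Ops 56/13≈4.31, Facilities 24/22≈1.09, Sales 14/30≈0.467.
Take all of Security (7 $, value 42) — 62 $ left.
All 3 $ of Legal fit (value 16) — 59 remain.
Take all of Ops (13 $, value 56) — 46 $ left.
All 22 $ of Facilities fit (value 24) — 24 remain.
24 $ left: a 24/30 share of Sales gives 14×24/30 = 11.2.
Total value = 149.2.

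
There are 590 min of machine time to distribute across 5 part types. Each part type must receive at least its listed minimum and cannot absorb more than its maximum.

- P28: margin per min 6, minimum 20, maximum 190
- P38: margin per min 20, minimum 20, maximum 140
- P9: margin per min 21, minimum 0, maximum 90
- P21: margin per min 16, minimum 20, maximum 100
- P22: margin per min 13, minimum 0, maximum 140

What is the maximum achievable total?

8830

Meeting every minimum uses 20+20+0+20+0 = 60 min, leaving 530.
Order the part types by margin per min: P9 21 > P38 20 > P21 16 > P22 13 > P28 6.
P9: +90 to 90 (cap) — 440 left.
P38 takes 120 more to reach its cap of 140 — 320 left.
Give P21 80 more to hit its cap of 100 — 240 left.
Give P22 140 more to hit its cap of 140 — 100 left.
P28: +100 (room for 170) → 120. Pool exhausted.
Total = 6×120 + 20×140 + 21×90 + 16×100 + 13×140 = 8830.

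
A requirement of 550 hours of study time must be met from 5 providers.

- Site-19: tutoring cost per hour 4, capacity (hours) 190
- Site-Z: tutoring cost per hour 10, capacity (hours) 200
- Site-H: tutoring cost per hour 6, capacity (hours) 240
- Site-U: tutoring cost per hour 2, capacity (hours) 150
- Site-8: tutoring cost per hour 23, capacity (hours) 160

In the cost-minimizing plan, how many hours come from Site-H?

210

Cheapest first:
Site-U (2): use full 150 → 400 hours to go.
Site-19 (4): use full 190 → 210 hours to go.
Site-H at 6: take 210 of its 240 → requirement met.
Site-Z, Site-8: unused.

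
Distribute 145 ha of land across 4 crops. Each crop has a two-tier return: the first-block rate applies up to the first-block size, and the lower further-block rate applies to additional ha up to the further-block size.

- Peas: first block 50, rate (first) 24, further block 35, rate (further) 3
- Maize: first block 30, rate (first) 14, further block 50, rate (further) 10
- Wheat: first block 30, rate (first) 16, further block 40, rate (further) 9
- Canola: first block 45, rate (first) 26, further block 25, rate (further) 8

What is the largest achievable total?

3130

Rank every tier by rate: Canola/T1 26 > Peas/T1 24 > Wheat/T1 16 > Maize/T1 14 > Maize/T2 10 > Wheat/T2 9 > Canola/T2 8 > Peas/T2 3.
Canola/T1 (26): +45 → 100 left.
Fill Peas T1 block (50 at 24) → 50 left.
Wheat T1 at 16: fill all 30 → 20 left.
20 remain; put them into Maize T1 at 14.
Total = 26×45 + 24×50 + 16×30 + 14×20 = 3130.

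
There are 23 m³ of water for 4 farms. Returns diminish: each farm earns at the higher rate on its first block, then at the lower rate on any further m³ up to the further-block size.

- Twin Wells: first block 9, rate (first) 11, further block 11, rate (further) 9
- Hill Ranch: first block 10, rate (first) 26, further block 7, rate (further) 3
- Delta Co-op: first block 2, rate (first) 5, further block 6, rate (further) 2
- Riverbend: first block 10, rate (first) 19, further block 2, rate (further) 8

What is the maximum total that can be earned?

Rank every tier by rate: Hill Ranch/tier1 26 > Riverbend/tier1 19 > Twin Wells/tier1 11 > Twin Wells/tier2 9 > Riverbend/tier2 8 > Delta Co-op/tier1 5 > Hill Ranch/tier2 3 > Delta Co-op/tier2 2.
Hill Ranch/tier1 (26): +10 — 13 left.
Fill Riverbend tier1 block (10 at 19) — 3 left.
3 remain; put them into Twin Wells tier1 at 11.
Total = 26×10 + 19×10 + 11×3 = 483.

483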